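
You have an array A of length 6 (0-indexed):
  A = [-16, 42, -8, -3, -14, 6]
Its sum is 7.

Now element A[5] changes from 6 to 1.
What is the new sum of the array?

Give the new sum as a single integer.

Old value at index 5: 6
New value at index 5: 1
Delta = 1 - 6 = -5
New sum = old_sum + delta = 7 + (-5) = 2

Answer: 2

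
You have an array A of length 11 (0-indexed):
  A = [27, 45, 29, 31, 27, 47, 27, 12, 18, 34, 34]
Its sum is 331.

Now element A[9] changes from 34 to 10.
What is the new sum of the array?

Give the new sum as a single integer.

Old value at index 9: 34
New value at index 9: 10
Delta = 10 - 34 = -24
New sum = old_sum + delta = 331 + (-24) = 307

Answer: 307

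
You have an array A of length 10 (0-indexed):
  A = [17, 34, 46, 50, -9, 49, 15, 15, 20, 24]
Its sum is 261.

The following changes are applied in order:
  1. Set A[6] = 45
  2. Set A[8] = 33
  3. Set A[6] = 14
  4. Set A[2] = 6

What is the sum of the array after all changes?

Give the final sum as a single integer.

Initial sum: 261
Change 1: A[6] 15 -> 45, delta = 30, sum = 291
Change 2: A[8] 20 -> 33, delta = 13, sum = 304
Change 3: A[6] 45 -> 14, delta = -31, sum = 273
Change 4: A[2] 46 -> 6, delta = -40, sum = 233

Answer: 233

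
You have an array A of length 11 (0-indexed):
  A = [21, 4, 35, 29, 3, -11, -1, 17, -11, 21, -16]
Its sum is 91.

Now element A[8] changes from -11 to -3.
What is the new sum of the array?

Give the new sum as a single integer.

Answer: 99

Derivation:
Old value at index 8: -11
New value at index 8: -3
Delta = -3 - -11 = 8
New sum = old_sum + delta = 91 + (8) = 99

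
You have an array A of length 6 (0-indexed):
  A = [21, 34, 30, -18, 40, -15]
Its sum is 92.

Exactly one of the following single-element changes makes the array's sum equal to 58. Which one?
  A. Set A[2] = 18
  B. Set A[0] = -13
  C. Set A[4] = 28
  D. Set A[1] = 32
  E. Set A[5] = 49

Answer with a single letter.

Answer: B

Derivation:
Option A: A[2] 30->18, delta=-12, new_sum=92+(-12)=80
Option B: A[0] 21->-13, delta=-34, new_sum=92+(-34)=58 <-- matches target
Option C: A[4] 40->28, delta=-12, new_sum=92+(-12)=80
Option D: A[1] 34->32, delta=-2, new_sum=92+(-2)=90
Option E: A[5] -15->49, delta=64, new_sum=92+(64)=156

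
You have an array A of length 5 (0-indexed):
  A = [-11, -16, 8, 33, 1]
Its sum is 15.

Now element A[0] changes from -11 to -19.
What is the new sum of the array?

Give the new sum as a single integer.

Answer: 7

Derivation:
Old value at index 0: -11
New value at index 0: -19
Delta = -19 - -11 = -8
New sum = old_sum + delta = 15 + (-8) = 7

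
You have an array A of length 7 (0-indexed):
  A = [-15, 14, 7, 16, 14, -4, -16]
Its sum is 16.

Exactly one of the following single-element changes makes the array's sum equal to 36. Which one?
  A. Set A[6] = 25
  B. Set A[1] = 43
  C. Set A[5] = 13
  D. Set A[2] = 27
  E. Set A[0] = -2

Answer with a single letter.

Option A: A[6] -16->25, delta=41, new_sum=16+(41)=57
Option B: A[1] 14->43, delta=29, new_sum=16+(29)=45
Option C: A[5] -4->13, delta=17, new_sum=16+(17)=33
Option D: A[2] 7->27, delta=20, new_sum=16+(20)=36 <-- matches target
Option E: A[0] -15->-2, delta=13, new_sum=16+(13)=29

Answer: D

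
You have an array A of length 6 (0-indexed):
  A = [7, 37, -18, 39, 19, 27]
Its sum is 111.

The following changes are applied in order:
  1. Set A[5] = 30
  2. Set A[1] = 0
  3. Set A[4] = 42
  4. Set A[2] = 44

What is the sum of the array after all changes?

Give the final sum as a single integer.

Initial sum: 111
Change 1: A[5] 27 -> 30, delta = 3, sum = 114
Change 2: A[1] 37 -> 0, delta = -37, sum = 77
Change 3: A[4] 19 -> 42, delta = 23, sum = 100
Change 4: A[2] -18 -> 44, delta = 62, sum = 162

Answer: 162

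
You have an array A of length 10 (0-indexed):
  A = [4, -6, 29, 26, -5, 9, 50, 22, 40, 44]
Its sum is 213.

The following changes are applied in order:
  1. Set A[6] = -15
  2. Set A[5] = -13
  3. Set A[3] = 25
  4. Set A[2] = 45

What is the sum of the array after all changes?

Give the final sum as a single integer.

Initial sum: 213
Change 1: A[6] 50 -> -15, delta = -65, sum = 148
Change 2: A[5] 9 -> -13, delta = -22, sum = 126
Change 3: A[3] 26 -> 25, delta = -1, sum = 125
Change 4: A[2] 29 -> 45, delta = 16, sum = 141

Answer: 141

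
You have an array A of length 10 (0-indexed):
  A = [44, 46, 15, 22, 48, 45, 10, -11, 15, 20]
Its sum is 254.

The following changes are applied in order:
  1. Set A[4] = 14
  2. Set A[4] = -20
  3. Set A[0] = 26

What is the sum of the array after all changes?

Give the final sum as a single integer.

Initial sum: 254
Change 1: A[4] 48 -> 14, delta = -34, sum = 220
Change 2: A[4] 14 -> -20, delta = -34, sum = 186
Change 3: A[0] 44 -> 26, delta = -18, sum = 168

Answer: 168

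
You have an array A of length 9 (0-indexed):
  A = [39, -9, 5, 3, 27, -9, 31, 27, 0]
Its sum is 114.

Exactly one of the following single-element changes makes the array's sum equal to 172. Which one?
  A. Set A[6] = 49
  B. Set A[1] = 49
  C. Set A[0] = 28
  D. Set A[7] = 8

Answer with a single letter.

Option A: A[6] 31->49, delta=18, new_sum=114+(18)=132
Option B: A[1] -9->49, delta=58, new_sum=114+(58)=172 <-- matches target
Option C: A[0] 39->28, delta=-11, new_sum=114+(-11)=103
Option D: A[7] 27->8, delta=-19, new_sum=114+(-19)=95

Answer: B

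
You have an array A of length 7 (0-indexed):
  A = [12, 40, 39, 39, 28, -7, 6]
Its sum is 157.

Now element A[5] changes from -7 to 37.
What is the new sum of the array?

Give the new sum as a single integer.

Old value at index 5: -7
New value at index 5: 37
Delta = 37 - -7 = 44
New sum = old_sum + delta = 157 + (44) = 201

Answer: 201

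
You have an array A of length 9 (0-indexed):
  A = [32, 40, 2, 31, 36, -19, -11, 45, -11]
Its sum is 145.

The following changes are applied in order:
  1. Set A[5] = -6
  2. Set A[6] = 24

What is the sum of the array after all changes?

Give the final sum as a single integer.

Initial sum: 145
Change 1: A[5] -19 -> -6, delta = 13, sum = 158
Change 2: A[6] -11 -> 24, delta = 35, sum = 193

Answer: 193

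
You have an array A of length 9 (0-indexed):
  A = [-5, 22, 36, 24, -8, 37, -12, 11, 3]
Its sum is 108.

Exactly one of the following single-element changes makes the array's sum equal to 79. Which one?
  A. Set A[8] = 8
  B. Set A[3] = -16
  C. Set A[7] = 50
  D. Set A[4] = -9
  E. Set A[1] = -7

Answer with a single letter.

Answer: E

Derivation:
Option A: A[8] 3->8, delta=5, new_sum=108+(5)=113
Option B: A[3] 24->-16, delta=-40, new_sum=108+(-40)=68
Option C: A[7] 11->50, delta=39, new_sum=108+(39)=147
Option D: A[4] -8->-9, delta=-1, new_sum=108+(-1)=107
Option E: A[1] 22->-7, delta=-29, new_sum=108+(-29)=79 <-- matches target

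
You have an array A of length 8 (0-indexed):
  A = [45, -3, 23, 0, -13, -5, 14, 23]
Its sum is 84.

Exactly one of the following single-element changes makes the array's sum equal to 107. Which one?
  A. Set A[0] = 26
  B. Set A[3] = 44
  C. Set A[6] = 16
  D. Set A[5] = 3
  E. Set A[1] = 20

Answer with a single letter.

Option A: A[0] 45->26, delta=-19, new_sum=84+(-19)=65
Option B: A[3] 0->44, delta=44, new_sum=84+(44)=128
Option C: A[6] 14->16, delta=2, new_sum=84+(2)=86
Option D: A[5] -5->3, delta=8, new_sum=84+(8)=92
Option E: A[1] -3->20, delta=23, new_sum=84+(23)=107 <-- matches target

Answer: E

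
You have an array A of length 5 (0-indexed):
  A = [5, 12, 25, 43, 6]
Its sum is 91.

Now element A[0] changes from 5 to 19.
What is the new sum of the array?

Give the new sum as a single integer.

Old value at index 0: 5
New value at index 0: 19
Delta = 19 - 5 = 14
New sum = old_sum + delta = 91 + (14) = 105

Answer: 105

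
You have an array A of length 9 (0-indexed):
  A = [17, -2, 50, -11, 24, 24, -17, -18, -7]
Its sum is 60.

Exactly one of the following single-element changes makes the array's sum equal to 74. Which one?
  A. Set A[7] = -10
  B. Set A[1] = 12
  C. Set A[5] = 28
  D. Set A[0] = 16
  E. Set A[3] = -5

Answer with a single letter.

Option A: A[7] -18->-10, delta=8, new_sum=60+(8)=68
Option B: A[1] -2->12, delta=14, new_sum=60+(14)=74 <-- matches target
Option C: A[5] 24->28, delta=4, new_sum=60+(4)=64
Option D: A[0] 17->16, delta=-1, new_sum=60+(-1)=59
Option E: A[3] -11->-5, delta=6, new_sum=60+(6)=66

Answer: B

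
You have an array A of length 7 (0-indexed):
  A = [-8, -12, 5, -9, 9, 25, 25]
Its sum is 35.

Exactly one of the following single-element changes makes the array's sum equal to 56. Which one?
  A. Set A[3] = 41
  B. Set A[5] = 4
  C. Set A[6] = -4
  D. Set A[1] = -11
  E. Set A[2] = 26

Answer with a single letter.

Answer: E

Derivation:
Option A: A[3] -9->41, delta=50, new_sum=35+(50)=85
Option B: A[5] 25->4, delta=-21, new_sum=35+(-21)=14
Option C: A[6] 25->-4, delta=-29, new_sum=35+(-29)=6
Option D: A[1] -12->-11, delta=1, new_sum=35+(1)=36
Option E: A[2] 5->26, delta=21, new_sum=35+(21)=56 <-- matches target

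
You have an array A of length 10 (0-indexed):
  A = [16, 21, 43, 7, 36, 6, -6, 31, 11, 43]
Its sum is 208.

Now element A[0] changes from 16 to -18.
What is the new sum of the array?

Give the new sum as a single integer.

Old value at index 0: 16
New value at index 0: -18
Delta = -18 - 16 = -34
New sum = old_sum + delta = 208 + (-34) = 174

Answer: 174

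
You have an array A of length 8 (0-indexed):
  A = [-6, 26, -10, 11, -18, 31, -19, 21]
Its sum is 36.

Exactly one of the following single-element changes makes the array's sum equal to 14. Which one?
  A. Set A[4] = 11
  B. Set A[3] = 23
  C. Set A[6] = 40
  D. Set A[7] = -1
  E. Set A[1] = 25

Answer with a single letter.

Option A: A[4] -18->11, delta=29, new_sum=36+(29)=65
Option B: A[3] 11->23, delta=12, new_sum=36+(12)=48
Option C: A[6] -19->40, delta=59, new_sum=36+(59)=95
Option D: A[7] 21->-1, delta=-22, new_sum=36+(-22)=14 <-- matches target
Option E: A[1] 26->25, delta=-1, new_sum=36+(-1)=35

Answer: D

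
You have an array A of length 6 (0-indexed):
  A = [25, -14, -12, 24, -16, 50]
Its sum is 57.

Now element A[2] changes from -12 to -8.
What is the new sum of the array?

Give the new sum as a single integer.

Answer: 61

Derivation:
Old value at index 2: -12
New value at index 2: -8
Delta = -8 - -12 = 4
New sum = old_sum + delta = 57 + (4) = 61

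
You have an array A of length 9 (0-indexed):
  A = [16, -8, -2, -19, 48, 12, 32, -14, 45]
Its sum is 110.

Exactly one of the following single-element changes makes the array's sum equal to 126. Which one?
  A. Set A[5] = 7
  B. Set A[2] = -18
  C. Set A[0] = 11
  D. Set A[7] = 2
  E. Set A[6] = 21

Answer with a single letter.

Answer: D

Derivation:
Option A: A[5] 12->7, delta=-5, new_sum=110+(-5)=105
Option B: A[2] -2->-18, delta=-16, new_sum=110+(-16)=94
Option C: A[0] 16->11, delta=-5, new_sum=110+(-5)=105
Option D: A[7] -14->2, delta=16, new_sum=110+(16)=126 <-- matches target
Option E: A[6] 32->21, delta=-11, new_sum=110+(-11)=99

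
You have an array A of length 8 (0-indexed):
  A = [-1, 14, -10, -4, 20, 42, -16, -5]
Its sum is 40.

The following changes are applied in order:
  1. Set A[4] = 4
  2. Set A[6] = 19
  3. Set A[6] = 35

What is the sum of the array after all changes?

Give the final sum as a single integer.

Initial sum: 40
Change 1: A[4] 20 -> 4, delta = -16, sum = 24
Change 2: A[6] -16 -> 19, delta = 35, sum = 59
Change 3: A[6] 19 -> 35, delta = 16, sum = 75

Answer: 75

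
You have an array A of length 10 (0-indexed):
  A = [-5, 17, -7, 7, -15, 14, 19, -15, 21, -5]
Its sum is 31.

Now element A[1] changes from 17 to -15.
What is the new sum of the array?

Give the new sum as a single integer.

Answer: -1

Derivation:
Old value at index 1: 17
New value at index 1: -15
Delta = -15 - 17 = -32
New sum = old_sum + delta = 31 + (-32) = -1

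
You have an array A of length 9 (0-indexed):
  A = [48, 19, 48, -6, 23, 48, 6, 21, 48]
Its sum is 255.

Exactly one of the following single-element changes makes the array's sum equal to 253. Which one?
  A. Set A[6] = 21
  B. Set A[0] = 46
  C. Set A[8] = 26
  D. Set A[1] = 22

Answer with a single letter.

Option A: A[6] 6->21, delta=15, new_sum=255+(15)=270
Option B: A[0] 48->46, delta=-2, new_sum=255+(-2)=253 <-- matches target
Option C: A[8] 48->26, delta=-22, new_sum=255+(-22)=233
Option D: A[1] 19->22, delta=3, new_sum=255+(3)=258

Answer: B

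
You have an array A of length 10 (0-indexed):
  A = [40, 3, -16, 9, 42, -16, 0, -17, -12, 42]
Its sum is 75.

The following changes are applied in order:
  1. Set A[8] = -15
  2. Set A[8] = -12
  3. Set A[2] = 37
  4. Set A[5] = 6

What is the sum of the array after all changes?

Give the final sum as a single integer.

Answer: 150

Derivation:
Initial sum: 75
Change 1: A[8] -12 -> -15, delta = -3, sum = 72
Change 2: A[8] -15 -> -12, delta = 3, sum = 75
Change 3: A[2] -16 -> 37, delta = 53, sum = 128
Change 4: A[5] -16 -> 6, delta = 22, sum = 150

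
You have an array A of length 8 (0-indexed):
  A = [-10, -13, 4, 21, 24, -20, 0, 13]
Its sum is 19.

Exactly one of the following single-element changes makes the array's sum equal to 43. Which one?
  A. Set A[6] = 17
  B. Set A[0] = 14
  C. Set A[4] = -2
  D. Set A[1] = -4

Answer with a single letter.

Answer: B

Derivation:
Option A: A[6] 0->17, delta=17, new_sum=19+(17)=36
Option B: A[0] -10->14, delta=24, new_sum=19+(24)=43 <-- matches target
Option C: A[4] 24->-2, delta=-26, new_sum=19+(-26)=-7
Option D: A[1] -13->-4, delta=9, new_sum=19+(9)=28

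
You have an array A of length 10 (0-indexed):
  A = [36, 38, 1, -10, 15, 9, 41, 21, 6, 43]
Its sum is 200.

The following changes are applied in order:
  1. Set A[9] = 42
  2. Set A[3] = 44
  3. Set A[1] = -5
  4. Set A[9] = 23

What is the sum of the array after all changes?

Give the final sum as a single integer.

Answer: 191

Derivation:
Initial sum: 200
Change 1: A[9] 43 -> 42, delta = -1, sum = 199
Change 2: A[3] -10 -> 44, delta = 54, sum = 253
Change 3: A[1] 38 -> -5, delta = -43, sum = 210
Change 4: A[9] 42 -> 23, delta = -19, sum = 191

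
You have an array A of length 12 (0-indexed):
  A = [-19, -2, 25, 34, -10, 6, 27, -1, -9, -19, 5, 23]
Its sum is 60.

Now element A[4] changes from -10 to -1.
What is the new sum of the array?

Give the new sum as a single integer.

Old value at index 4: -10
New value at index 4: -1
Delta = -1 - -10 = 9
New sum = old_sum + delta = 60 + (9) = 69

Answer: 69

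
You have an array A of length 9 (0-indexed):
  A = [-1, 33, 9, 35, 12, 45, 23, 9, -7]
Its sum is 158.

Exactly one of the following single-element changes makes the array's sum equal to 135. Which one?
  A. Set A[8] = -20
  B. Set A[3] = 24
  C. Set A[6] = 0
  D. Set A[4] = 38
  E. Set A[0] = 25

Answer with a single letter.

Answer: C

Derivation:
Option A: A[8] -7->-20, delta=-13, new_sum=158+(-13)=145
Option B: A[3] 35->24, delta=-11, new_sum=158+(-11)=147
Option C: A[6] 23->0, delta=-23, new_sum=158+(-23)=135 <-- matches target
Option D: A[4] 12->38, delta=26, new_sum=158+(26)=184
Option E: A[0] -1->25, delta=26, new_sum=158+(26)=184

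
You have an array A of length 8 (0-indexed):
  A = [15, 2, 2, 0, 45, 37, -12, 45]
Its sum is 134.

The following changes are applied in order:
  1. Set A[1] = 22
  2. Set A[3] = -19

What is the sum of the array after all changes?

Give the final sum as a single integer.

Initial sum: 134
Change 1: A[1] 2 -> 22, delta = 20, sum = 154
Change 2: A[3] 0 -> -19, delta = -19, sum = 135

Answer: 135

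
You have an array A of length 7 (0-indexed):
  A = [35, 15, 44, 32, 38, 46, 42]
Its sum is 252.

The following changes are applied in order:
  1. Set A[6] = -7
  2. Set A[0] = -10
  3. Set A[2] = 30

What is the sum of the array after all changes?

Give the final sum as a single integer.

Answer: 144

Derivation:
Initial sum: 252
Change 1: A[6] 42 -> -7, delta = -49, sum = 203
Change 2: A[0] 35 -> -10, delta = -45, sum = 158
Change 3: A[2] 44 -> 30, delta = -14, sum = 144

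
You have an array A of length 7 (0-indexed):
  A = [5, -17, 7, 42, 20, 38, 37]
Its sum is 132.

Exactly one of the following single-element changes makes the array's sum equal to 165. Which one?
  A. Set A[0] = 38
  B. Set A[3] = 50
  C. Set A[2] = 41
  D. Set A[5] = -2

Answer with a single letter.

Answer: A

Derivation:
Option A: A[0] 5->38, delta=33, new_sum=132+(33)=165 <-- matches target
Option B: A[3] 42->50, delta=8, new_sum=132+(8)=140
Option C: A[2] 7->41, delta=34, new_sum=132+(34)=166
Option D: A[5] 38->-2, delta=-40, new_sum=132+(-40)=92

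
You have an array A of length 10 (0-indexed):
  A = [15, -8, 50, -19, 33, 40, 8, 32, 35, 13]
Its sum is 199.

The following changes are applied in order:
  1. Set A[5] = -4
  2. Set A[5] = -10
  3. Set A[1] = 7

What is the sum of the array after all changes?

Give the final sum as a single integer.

Answer: 164

Derivation:
Initial sum: 199
Change 1: A[5] 40 -> -4, delta = -44, sum = 155
Change 2: A[5] -4 -> -10, delta = -6, sum = 149
Change 3: A[1] -8 -> 7, delta = 15, sum = 164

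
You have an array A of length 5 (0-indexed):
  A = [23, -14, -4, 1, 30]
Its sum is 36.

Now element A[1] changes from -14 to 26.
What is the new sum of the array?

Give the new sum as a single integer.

Old value at index 1: -14
New value at index 1: 26
Delta = 26 - -14 = 40
New sum = old_sum + delta = 36 + (40) = 76

Answer: 76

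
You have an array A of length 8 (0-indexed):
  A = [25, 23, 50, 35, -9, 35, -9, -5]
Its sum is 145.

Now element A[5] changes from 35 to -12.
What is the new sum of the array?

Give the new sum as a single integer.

Old value at index 5: 35
New value at index 5: -12
Delta = -12 - 35 = -47
New sum = old_sum + delta = 145 + (-47) = 98

Answer: 98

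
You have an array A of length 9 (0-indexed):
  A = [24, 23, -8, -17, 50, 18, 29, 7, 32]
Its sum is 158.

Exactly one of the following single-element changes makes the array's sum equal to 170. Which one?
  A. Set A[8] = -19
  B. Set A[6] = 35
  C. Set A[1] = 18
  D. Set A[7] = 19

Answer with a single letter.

Answer: D

Derivation:
Option A: A[8] 32->-19, delta=-51, new_sum=158+(-51)=107
Option B: A[6] 29->35, delta=6, new_sum=158+(6)=164
Option C: A[1] 23->18, delta=-5, new_sum=158+(-5)=153
Option D: A[7] 7->19, delta=12, new_sum=158+(12)=170 <-- matches target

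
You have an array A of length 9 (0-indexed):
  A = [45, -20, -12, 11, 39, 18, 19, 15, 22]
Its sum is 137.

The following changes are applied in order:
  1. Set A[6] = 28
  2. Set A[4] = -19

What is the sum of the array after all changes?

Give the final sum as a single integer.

Answer: 88

Derivation:
Initial sum: 137
Change 1: A[6] 19 -> 28, delta = 9, sum = 146
Change 2: A[4] 39 -> -19, delta = -58, sum = 88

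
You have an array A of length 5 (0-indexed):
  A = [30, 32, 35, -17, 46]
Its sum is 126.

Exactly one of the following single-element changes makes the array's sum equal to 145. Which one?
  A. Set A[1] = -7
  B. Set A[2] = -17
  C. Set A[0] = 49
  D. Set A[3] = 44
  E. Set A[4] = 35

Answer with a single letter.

Option A: A[1] 32->-7, delta=-39, new_sum=126+(-39)=87
Option B: A[2] 35->-17, delta=-52, new_sum=126+(-52)=74
Option C: A[0] 30->49, delta=19, new_sum=126+(19)=145 <-- matches target
Option D: A[3] -17->44, delta=61, new_sum=126+(61)=187
Option E: A[4] 46->35, delta=-11, new_sum=126+(-11)=115

Answer: C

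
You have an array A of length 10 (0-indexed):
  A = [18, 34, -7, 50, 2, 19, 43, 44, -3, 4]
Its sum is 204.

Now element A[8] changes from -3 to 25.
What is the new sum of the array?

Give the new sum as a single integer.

Answer: 232

Derivation:
Old value at index 8: -3
New value at index 8: 25
Delta = 25 - -3 = 28
New sum = old_sum + delta = 204 + (28) = 232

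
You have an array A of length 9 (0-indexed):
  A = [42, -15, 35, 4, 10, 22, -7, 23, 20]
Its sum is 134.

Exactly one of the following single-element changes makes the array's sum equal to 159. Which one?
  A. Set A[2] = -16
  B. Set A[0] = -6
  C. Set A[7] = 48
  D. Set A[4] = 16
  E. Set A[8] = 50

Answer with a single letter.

Option A: A[2] 35->-16, delta=-51, new_sum=134+(-51)=83
Option B: A[0] 42->-6, delta=-48, new_sum=134+(-48)=86
Option C: A[7] 23->48, delta=25, new_sum=134+(25)=159 <-- matches target
Option D: A[4] 10->16, delta=6, new_sum=134+(6)=140
Option E: A[8] 20->50, delta=30, new_sum=134+(30)=164

Answer: C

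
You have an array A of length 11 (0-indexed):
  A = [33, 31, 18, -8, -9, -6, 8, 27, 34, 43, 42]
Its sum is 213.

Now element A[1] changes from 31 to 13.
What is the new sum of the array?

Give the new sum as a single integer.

Old value at index 1: 31
New value at index 1: 13
Delta = 13 - 31 = -18
New sum = old_sum + delta = 213 + (-18) = 195

Answer: 195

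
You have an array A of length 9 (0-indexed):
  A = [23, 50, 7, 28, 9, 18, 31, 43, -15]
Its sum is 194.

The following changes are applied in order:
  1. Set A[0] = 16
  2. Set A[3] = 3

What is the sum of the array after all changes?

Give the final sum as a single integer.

Initial sum: 194
Change 1: A[0] 23 -> 16, delta = -7, sum = 187
Change 2: A[3] 28 -> 3, delta = -25, sum = 162

Answer: 162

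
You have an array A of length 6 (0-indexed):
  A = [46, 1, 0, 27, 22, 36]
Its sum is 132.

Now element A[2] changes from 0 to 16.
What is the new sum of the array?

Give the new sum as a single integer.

Answer: 148

Derivation:
Old value at index 2: 0
New value at index 2: 16
Delta = 16 - 0 = 16
New sum = old_sum + delta = 132 + (16) = 148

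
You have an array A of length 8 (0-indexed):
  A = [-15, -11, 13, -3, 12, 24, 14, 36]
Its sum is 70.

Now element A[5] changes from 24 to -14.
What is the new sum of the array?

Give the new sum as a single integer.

Old value at index 5: 24
New value at index 5: -14
Delta = -14 - 24 = -38
New sum = old_sum + delta = 70 + (-38) = 32

Answer: 32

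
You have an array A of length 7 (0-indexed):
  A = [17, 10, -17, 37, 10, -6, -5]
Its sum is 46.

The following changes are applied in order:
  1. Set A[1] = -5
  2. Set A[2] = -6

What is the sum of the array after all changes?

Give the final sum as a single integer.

Initial sum: 46
Change 1: A[1] 10 -> -5, delta = -15, sum = 31
Change 2: A[2] -17 -> -6, delta = 11, sum = 42

Answer: 42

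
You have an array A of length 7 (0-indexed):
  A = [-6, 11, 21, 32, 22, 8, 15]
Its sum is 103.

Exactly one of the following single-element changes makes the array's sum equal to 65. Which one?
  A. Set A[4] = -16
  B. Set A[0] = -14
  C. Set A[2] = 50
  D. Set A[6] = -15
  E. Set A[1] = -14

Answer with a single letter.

Option A: A[4] 22->-16, delta=-38, new_sum=103+(-38)=65 <-- matches target
Option B: A[0] -6->-14, delta=-8, new_sum=103+(-8)=95
Option C: A[2] 21->50, delta=29, new_sum=103+(29)=132
Option D: A[6] 15->-15, delta=-30, new_sum=103+(-30)=73
Option E: A[1] 11->-14, delta=-25, new_sum=103+(-25)=78

Answer: A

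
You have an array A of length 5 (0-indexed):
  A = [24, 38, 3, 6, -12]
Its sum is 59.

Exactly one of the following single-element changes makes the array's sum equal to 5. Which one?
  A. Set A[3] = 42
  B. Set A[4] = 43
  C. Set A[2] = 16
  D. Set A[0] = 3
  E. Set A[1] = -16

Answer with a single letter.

Answer: E

Derivation:
Option A: A[3] 6->42, delta=36, new_sum=59+(36)=95
Option B: A[4] -12->43, delta=55, new_sum=59+(55)=114
Option C: A[2] 3->16, delta=13, new_sum=59+(13)=72
Option D: A[0] 24->3, delta=-21, new_sum=59+(-21)=38
Option E: A[1] 38->-16, delta=-54, new_sum=59+(-54)=5 <-- matches target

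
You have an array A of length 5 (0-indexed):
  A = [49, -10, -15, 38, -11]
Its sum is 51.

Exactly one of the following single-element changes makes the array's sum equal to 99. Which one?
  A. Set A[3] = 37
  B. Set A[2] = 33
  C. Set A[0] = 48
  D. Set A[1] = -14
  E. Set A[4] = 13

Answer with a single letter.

Option A: A[3] 38->37, delta=-1, new_sum=51+(-1)=50
Option B: A[2] -15->33, delta=48, new_sum=51+(48)=99 <-- matches target
Option C: A[0] 49->48, delta=-1, new_sum=51+(-1)=50
Option D: A[1] -10->-14, delta=-4, new_sum=51+(-4)=47
Option E: A[4] -11->13, delta=24, new_sum=51+(24)=75

Answer: B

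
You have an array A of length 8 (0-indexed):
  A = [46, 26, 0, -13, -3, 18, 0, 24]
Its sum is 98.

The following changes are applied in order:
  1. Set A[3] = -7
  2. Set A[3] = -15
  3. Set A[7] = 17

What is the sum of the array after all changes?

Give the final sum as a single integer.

Answer: 89

Derivation:
Initial sum: 98
Change 1: A[3] -13 -> -7, delta = 6, sum = 104
Change 2: A[3] -7 -> -15, delta = -8, sum = 96
Change 3: A[7] 24 -> 17, delta = -7, sum = 89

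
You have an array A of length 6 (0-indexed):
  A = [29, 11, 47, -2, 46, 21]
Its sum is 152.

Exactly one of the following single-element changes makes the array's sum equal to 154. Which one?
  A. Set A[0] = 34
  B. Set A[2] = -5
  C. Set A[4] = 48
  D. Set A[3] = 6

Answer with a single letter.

Answer: C

Derivation:
Option A: A[0] 29->34, delta=5, new_sum=152+(5)=157
Option B: A[2] 47->-5, delta=-52, new_sum=152+(-52)=100
Option C: A[4] 46->48, delta=2, new_sum=152+(2)=154 <-- matches target
Option D: A[3] -2->6, delta=8, new_sum=152+(8)=160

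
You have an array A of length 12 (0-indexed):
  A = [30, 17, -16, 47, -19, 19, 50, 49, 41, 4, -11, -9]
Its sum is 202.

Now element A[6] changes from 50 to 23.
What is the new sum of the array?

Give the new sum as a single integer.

Answer: 175

Derivation:
Old value at index 6: 50
New value at index 6: 23
Delta = 23 - 50 = -27
New sum = old_sum + delta = 202 + (-27) = 175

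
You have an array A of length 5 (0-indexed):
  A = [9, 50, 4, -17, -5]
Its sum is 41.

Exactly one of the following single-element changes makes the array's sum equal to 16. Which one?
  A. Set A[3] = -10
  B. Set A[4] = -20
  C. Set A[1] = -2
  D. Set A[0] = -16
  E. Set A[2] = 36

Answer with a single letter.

Answer: D

Derivation:
Option A: A[3] -17->-10, delta=7, new_sum=41+(7)=48
Option B: A[4] -5->-20, delta=-15, new_sum=41+(-15)=26
Option C: A[1] 50->-2, delta=-52, new_sum=41+(-52)=-11
Option D: A[0] 9->-16, delta=-25, new_sum=41+(-25)=16 <-- matches target
Option E: A[2] 4->36, delta=32, new_sum=41+(32)=73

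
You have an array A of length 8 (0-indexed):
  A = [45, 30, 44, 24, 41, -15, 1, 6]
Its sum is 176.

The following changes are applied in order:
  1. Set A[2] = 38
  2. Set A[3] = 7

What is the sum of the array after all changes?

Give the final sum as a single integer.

Initial sum: 176
Change 1: A[2] 44 -> 38, delta = -6, sum = 170
Change 2: A[3] 24 -> 7, delta = -17, sum = 153

Answer: 153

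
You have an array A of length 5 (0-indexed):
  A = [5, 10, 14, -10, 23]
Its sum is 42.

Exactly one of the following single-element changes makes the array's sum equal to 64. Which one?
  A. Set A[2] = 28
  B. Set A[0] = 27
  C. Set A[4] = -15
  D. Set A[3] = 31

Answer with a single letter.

Answer: B

Derivation:
Option A: A[2] 14->28, delta=14, new_sum=42+(14)=56
Option B: A[0] 5->27, delta=22, new_sum=42+(22)=64 <-- matches target
Option C: A[4] 23->-15, delta=-38, new_sum=42+(-38)=4
Option D: A[3] -10->31, delta=41, new_sum=42+(41)=83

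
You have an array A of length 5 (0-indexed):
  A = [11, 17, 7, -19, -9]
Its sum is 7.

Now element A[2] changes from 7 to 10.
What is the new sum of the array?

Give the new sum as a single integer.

Answer: 10

Derivation:
Old value at index 2: 7
New value at index 2: 10
Delta = 10 - 7 = 3
New sum = old_sum + delta = 7 + (3) = 10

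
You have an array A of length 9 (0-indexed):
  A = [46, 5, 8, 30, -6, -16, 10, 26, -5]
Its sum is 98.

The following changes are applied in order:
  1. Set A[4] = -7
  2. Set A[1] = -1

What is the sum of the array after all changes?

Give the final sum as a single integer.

Answer: 91

Derivation:
Initial sum: 98
Change 1: A[4] -6 -> -7, delta = -1, sum = 97
Change 2: A[1] 5 -> -1, delta = -6, sum = 91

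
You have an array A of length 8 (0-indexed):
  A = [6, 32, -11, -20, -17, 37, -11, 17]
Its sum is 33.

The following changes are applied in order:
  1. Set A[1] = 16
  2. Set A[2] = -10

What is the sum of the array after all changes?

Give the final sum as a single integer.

Initial sum: 33
Change 1: A[1] 32 -> 16, delta = -16, sum = 17
Change 2: A[2] -11 -> -10, delta = 1, sum = 18

Answer: 18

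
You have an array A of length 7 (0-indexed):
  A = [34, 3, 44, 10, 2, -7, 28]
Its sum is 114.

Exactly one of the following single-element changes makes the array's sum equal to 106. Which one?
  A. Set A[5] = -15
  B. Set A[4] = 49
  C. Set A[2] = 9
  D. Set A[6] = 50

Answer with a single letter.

Answer: A

Derivation:
Option A: A[5] -7->-15, delta=-8, new_sum=114+(-8)=106 <-- matches target
Option B: A[4] 2->49, delta=47, new_sum=114+(47)=161
Option C: A[2] 44->9, delta=-35, new_sum=114+(-35)=79
Option D: A[6] 28->50, delta=22, new_sum=114+(22)=136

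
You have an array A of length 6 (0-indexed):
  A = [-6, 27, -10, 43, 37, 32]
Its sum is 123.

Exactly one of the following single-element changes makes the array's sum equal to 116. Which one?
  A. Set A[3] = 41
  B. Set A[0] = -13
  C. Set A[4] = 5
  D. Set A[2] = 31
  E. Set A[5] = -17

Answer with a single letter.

Answer: B

Derivation:
Option A: A[3] 43->41, delta=-2, new_sum=123+(-2)=121
Option B: A[0] -6->-13, delta=-7, new_sum=123+(-7)=116 <-- matches target
Option C: A[4] 37->5, delta=-32, new_sum=123+(-32)=91
Option D: A[2] -10->31, delta=41, new_sum=123+(41)=164
Option E: A[5] 32->-17, delta=-49, new_sum=123+(-49)=74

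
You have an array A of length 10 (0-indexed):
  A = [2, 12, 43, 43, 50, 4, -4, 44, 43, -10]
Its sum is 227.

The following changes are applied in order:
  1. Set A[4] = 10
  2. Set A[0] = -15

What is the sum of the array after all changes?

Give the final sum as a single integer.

Initial sum: 227
Change 1: A[4] 50 -> 10, delta = -40, sum = 187
Change 2: A[0] 2 -> -15, delta = -17, sum = 170

Answer: 170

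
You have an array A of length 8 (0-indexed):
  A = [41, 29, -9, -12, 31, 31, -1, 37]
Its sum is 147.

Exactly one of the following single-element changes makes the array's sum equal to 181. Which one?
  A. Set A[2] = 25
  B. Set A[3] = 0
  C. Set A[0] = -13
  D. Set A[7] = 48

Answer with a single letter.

Option A: A[2] -9->25, delta=34, new_sum=147+(34)=181 <-- matches target
Option B: A[3] -12->0, delta=12, new_sum=147+(12)=159
Option C: A[0] 41->-13, delta=-54, new_sum=147+(-54)=93
Option D: A[7] 37->48, delta=11, new_sum=147+(11)=158

Answer: A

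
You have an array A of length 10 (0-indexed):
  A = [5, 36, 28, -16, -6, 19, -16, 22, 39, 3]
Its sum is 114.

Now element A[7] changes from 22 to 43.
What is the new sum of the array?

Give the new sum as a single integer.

Answer: 135

Derivation:
Old value at index 7: 22
New value at index 7: 43
Delta = 43 - 22 = 21
New sum = old_sum + delta = 114 + (21) = 135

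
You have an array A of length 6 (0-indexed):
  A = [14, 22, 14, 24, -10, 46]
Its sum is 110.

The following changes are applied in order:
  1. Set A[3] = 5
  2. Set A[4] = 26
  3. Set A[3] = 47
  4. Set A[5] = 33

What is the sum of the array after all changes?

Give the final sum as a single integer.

Answer: 156

Derivation:
Initial sum: 110
Change 1: A[3] 24 -> 5, delta = -19, sum = 91
Change 2: A[4] -10 -> 26, delta = 36, sum = 127
Change 3: A[3] 5 -> 47, delta = 42, sum = 169
Change 4: A[5] 46 -> 33, delta = -13, sum = 156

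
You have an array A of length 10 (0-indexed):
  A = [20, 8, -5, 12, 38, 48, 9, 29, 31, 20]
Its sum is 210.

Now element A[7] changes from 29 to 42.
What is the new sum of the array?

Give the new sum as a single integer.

Answer: 223

Derivation:
Old value at index 7: 29
New value at index 7: 42
Delta = 42 - 29 = 13
New sum = old_sum + delta = 210 + (13) = 223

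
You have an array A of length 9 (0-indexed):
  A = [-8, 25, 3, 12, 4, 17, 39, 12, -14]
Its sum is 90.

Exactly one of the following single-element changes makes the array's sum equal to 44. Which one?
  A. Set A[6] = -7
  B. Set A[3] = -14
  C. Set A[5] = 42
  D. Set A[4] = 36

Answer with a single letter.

Answer: A

Derivation:
Option A: A[6] 39->-7, delta=-46, new_sum=90+(-46)=44 <-- matches target
Option B: A[3] 12->-14, delta=-26, new_sum=90+(-26)=64
Option C: A[5] 17->42, delta=25, new_sum=90+(25)=115
Option D: A[4] 4->36, delta=32, new_sum=90+(32)=122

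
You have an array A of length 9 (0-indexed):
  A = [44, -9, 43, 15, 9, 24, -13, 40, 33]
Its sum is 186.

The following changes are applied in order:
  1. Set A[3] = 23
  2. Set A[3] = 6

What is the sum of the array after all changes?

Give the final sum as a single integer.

Initial sum: 186
Change 1: A[3] 15 -> 23, delta = 8, sum = 194
Change 2: A[3] 23 -> 6, delta = -17, sum = 177

Answer: 177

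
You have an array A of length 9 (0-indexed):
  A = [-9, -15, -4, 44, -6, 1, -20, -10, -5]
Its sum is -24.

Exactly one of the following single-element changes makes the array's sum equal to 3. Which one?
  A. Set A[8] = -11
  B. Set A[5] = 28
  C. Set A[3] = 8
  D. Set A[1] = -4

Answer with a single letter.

Answer: B

Derivation:
Option A: A[8] -5->-11, delta=-6, new_sum=-24+(-6)=-30
Option B: A[5] 1->28, delta=27, new_sum=-24+(27)=3 <-- matches target
Option C: A[3] 44->8, delta=-36, new_sum=-24+(-36)=-60
Option D: A[1] -15->-4, delta=11, new_sum=-24+(11)=-13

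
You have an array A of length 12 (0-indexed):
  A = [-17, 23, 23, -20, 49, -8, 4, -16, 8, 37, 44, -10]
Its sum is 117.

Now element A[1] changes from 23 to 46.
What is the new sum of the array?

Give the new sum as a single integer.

Old value at index 1: 23
New value at index 1: 46
Delta = 46 - 23 = 23
New sum = old_sum + delta = 117 + (23) = 140

Answer: 140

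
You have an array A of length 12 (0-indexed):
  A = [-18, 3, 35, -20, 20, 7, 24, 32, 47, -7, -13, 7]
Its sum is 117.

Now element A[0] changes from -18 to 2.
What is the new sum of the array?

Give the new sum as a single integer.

Old value at index 0: -18
New value at index 0: 2
Delta = 2 - -18 = 20
New sum = old_sum + delta = 117 + (20) = 137

Answer: 137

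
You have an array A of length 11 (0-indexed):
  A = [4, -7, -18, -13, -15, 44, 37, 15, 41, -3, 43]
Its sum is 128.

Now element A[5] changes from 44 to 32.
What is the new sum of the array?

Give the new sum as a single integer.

Old value at index 5: 44
New value at index 5: 32
Delta = 32 - 44 = -12
New sum = old_sum + delta = 128 + (-12) = 116

Answer: 116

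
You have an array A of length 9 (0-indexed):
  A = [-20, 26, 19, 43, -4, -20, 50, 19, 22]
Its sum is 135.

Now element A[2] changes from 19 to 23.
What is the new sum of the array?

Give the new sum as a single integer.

Old value at index 2: 19
New value at index 2: 23
Delta = 23 - 19 = 4
New sum = old_sum + delta = 135 + (4) = 139

Answer: 139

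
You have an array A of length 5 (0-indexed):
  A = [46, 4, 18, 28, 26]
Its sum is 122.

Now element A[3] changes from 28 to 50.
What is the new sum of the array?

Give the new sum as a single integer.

Answer: 144

Derivation:
Old value at index 3: 28
New value at index 3: 50
Delta = 50 - 28 = 22
New sum = old_sum + delta = 122 + (22) = 144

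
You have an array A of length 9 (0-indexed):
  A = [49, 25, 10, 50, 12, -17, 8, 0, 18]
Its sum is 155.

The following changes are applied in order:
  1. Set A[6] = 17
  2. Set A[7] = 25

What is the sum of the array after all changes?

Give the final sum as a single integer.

Answer: 189

Derivation:
Initial sum: 155
Change 1: A[6] 8 -> 17, delta = 9, sum = 164
Change 2: A[7] 0 -> 25, delta = 25, sum = 189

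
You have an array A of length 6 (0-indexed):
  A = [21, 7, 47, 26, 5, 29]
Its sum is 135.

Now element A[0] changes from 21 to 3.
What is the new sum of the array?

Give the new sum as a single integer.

Old value at index 0: 21
New value at index 0: 3
Delta = 3 - 21 = -18
New sum = old_sum + delta = 135 + (-18) = 117

Answer: 117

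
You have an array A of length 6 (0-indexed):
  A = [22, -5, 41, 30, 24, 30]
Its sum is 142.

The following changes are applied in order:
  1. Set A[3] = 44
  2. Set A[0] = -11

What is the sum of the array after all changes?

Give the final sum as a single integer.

Answer: 123

Derivation:
Initial sum: 142
Change 1: A[3] 30 -> 44, delta = 14, sum = 156
Change 2: A[0] 22 -> -11, delta = -33, sum = 123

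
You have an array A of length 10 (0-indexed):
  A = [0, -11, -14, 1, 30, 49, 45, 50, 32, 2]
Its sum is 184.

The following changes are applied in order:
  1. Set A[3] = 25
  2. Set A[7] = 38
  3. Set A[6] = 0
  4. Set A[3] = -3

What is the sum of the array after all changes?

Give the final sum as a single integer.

Initial sum: 184
Change 1: A[3] 1 -> 25, delta = 24, sum = 208
Change 2: A[7] 50 -> 38, delta = -12, sum = 196
Change 3: A[6] 45 -> 0, delta = -45, sum = 151
Change 4: A[3] 25 -> -3, delta = -28, sum = 123

Answer: 123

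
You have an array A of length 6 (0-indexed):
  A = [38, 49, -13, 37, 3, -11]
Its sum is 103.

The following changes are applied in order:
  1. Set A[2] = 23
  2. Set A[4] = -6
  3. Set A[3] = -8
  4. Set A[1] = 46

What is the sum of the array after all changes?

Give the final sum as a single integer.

Initial sum: 103
Change 1: A[2] -13 -> 23, delta = 36, sum = 139
Change 2: A[4] 3 -> -6, delta = -9, sum = 130
Change 3: A[3] 37 -> -8, delta = -45, sum = 85
Change 4: A[1] 49 -> 46, delta = -3, sum = 82

Answer: 82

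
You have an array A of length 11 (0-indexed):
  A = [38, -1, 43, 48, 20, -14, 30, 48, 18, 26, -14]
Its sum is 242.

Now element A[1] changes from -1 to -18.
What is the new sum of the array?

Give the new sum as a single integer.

Old value at index 1: -1
New value at index 1: -18
Delta = -18 - -1 = -17
New sum = old_sum + delta = 242 + (-17) = 225

Answer: 225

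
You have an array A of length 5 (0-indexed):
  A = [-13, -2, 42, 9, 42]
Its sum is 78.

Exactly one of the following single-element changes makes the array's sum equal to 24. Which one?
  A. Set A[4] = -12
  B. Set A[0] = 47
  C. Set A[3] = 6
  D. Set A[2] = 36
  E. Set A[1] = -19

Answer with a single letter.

Option A: A[4] 42->-12, delta=-54, new_sum=78+(-54)=24 <-- matches target
Option B: A[0] -13->47, delta=60, new_sum=78+(60)=138
Option C: A[3] 9->6, delta=-3, new_sum=78+(-3)=75
Option D: A[2] 42->36, delta=-6, new_sum=78+(-6)=72
Option E: A[1] -2->-19, delta=-17, new_sum=78+(-17)=61

Answer: A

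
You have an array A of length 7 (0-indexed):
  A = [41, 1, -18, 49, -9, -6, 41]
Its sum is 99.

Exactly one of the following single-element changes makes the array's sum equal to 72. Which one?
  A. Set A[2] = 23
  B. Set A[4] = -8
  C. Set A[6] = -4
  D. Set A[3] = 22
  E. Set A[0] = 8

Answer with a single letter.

Option A: A[2] -18->23, delta=41, new_sum=99+(41)=140
Option B: A[4] -9->-8, delta=1, new_sum=99+(1)=100
Option C: A[6] 41->-4, delta=-45, new_sum=99+(-45)=54
Option D: A[3] 49->22, delta=-27, new_sum=99+(-27)=72 <-- matches target
Option E: A[0] 41->8, delta=-33, new_sum=99+(-33)=66

Answer: D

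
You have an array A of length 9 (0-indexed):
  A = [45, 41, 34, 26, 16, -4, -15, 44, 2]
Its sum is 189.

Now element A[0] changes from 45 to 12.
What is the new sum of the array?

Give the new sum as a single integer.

Answer: 156

Derivation:
Old value at index 0: 45
New value at index 0: 12
Delta = 12 - 45 = -33
New sum = old_sum + delta = 189 + (-33) = 156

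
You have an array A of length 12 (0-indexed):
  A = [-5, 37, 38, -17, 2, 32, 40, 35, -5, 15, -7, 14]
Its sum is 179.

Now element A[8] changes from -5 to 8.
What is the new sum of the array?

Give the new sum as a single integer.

Answer: 192

Derivation:
Old value at index 8: -5
New value at index 8: 8
Delta = 8 - -5 = 13
New sum = old_sum + delta = 179 + (13) = 192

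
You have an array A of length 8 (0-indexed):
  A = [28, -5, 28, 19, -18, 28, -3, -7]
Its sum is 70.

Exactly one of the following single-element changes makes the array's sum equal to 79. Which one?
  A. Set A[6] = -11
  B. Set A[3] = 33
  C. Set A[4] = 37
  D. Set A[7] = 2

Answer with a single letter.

Answer: D

Derivation:
Option A: A[6] -3->-11, delta=-8, new_sum=70+(-8)=62
Option B: A[3] 19->33, delta=14, new_sum=70+(14)=84
Option C: A[4] -18->37, delta=55, new_sum=70+(55)=125
Option D: A[7] -7->2, delta=9, new_sum=70+(9)=79 <-- matches target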